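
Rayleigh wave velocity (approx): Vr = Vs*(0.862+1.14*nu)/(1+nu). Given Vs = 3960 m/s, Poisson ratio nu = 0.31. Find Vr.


Numerator factor = 0.862 + 1.14*0.31 = 1.2154
Denominator = 1 + 0.31 = 1.31
Vr = 3960 * 1.2154 / 1.31 = 3674.03 m/s

3674.03


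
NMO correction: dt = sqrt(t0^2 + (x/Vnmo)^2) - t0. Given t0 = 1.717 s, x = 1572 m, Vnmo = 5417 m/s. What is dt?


x/Vnmo = 1572/5417 = 0.290198
(x/Vnmo)^2 = 0.084215
t0^2 = 2.948089
sqrt(2.948089 + 0.084215) = 1.741351
dt = 1.741351 - 1.717 = 0.024351

0.024351


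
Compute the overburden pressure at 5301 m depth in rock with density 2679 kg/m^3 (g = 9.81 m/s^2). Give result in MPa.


P = rho * g * z / 1e6
= 2679 * 9.81 * 5301 / 1e6
= 139315527.99 / 1e6
= 139.3155 MPa

139.3155


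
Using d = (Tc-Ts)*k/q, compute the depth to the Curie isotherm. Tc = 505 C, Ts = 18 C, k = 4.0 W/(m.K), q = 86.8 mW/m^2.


T_Curie - T_surf = 505 - 18 = 487 C
Convert q to W/m^2: 86.8 mW/m^2 = 0.0868 W/m^2
d = 487 * 4.0 / 0.0868 = 22442.4 m

22442.4


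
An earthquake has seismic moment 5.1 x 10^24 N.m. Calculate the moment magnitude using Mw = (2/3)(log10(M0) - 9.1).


log10(M0) = log10(5.1 x 10^24) = 24.7076
Mw = 2/3 * (24.7076 - 9.1)
= 2/3 * 15.6076
= 10.41

10.41


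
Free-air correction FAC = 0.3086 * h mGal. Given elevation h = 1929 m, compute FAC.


FAC = 0.3086 * h
= 0.3086 * 1929
= 595.2894 mGal

595.2894


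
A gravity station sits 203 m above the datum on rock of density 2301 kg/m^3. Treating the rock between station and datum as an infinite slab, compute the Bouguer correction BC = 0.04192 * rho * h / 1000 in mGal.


BC = 0.04192 * rho * h / 1000
= 0.04192 * 2301 * 203 / 1000
= 19.581 mGal

19.581


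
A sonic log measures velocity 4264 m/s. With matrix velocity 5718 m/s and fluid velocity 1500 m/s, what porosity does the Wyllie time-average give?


1/V - 1/Vm = 1/4264 - 1/5718 = 5.964e-05
1/Vf - 1/Vm = 1/1500 - 1/5718 = 0.00049178
phi = 5.964e-05 / 0.00049178 = 0.1213

0.1213


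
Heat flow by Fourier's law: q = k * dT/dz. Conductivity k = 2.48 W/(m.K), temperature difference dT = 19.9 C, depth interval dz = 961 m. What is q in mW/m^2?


q = k * dT / dz * 1000
= 2.48 * 19.9 / 961 * 1000
= 0.051355 * 1000
= 51.3548 mW/m^2

51.3548


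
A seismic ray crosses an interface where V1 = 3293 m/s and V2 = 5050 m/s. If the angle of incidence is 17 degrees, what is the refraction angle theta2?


sin(theta1) = sin(17 deg) = 0.292372
sin(theta2) = V2/V1 * sin(theta1) = 5050/3293 * 0.292372 = 0.448368
theta2 = arcsin(0.448368) = 26.639 degrees

26.639


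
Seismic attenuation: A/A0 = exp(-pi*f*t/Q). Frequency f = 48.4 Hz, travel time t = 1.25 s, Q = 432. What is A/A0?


pi*f*t/Q = pi*48.4*1.25/432 = 0.439968
A/A0 = exp(-0.439968) = 0.644057

0.644057


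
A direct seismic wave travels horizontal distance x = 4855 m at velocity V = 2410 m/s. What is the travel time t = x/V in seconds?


t = x / V
= 4855 / 2410
= 2.0145 s

2.0145


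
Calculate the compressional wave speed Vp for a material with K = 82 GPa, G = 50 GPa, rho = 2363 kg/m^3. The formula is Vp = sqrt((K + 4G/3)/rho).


First compute the effective modulus:
K + 4G/3 = 82e9 + 4*50e9/3 = 148666666666.67 Pa
Then divide by density:
148666666666.67 / 2363 = 62914374.3828 Pa/(kg/m^3)
Take the square root:
Vp = sqrt(62914374.3828) = 7931.86 m/s

7931.86


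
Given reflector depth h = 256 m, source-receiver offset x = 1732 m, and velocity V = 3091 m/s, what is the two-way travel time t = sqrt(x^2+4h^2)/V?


x^2 + 4h^2 = 1732^2 + 4*256^2 = 2999824 + 262144 = 3261968
sqrt(3261968) = 1806.0919
t = 1806.0919 / 3091 = 0.5843 s

0.5843


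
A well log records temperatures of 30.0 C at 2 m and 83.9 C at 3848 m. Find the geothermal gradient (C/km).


dT = 83.9 - 30.0 = 53.9 C
dz = 3848 - 2 = 3846 m
gradient = dT/dz * 1000 = 53.9/3846 * 1000 = 14.0146 C/km

14.0146


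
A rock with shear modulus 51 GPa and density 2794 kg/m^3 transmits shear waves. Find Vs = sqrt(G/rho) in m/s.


Convert G to Pa: G = 51e9 Pa
Compute G/rho = 51e9 / 2794 = 18253400.1432
Vs = sqrt(18253400.1432) = 4272.4 m/s

4272.4


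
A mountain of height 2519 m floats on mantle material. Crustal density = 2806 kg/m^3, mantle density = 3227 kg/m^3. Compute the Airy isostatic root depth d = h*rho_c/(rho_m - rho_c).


rho_m - rho_c = 3227 - 2806 = 421
d = 2519 * 2806 / 421
= 7068314 / 421
= 16789.34 m

16789.34


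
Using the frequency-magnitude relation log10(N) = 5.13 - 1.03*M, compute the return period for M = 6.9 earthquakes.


log10(N) = 5.13 - 1.03*6.9 = -1.977
N = 10^-1.977 = 0.010544
T = 1/N = 1/0.010544 = 94.8418 years

94.8418


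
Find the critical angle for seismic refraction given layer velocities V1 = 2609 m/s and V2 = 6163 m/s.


V1/V2 = 2609/6163 = 0.423333
theta_c = arcsin(0.423333) = 25.0452 degrees

25.0452


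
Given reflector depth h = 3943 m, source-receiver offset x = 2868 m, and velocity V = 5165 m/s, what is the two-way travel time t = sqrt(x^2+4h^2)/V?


x^2 + 4h^2 = 2868^2 + 4*3943^2 = 8225424 + 62188996 = 70414420
sqrt(70414420) = 8391.33
t = 8391.33 / 5165 = 1.6247 s

1.6247


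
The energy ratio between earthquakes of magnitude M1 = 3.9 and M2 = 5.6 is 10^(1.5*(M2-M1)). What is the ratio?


M2 - M1 = 5.6 - 3.9 = 1.7
1.5 * 1.7 = 2.55
ratio = 10^2.55 = 354.81

354.81


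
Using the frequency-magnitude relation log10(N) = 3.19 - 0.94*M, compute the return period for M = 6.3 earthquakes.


log10(N) = 3.19 - 0.94*6.3 = -2.732
N = 10^-2.732 = 0.001854
T = 1/N = 1/0.001854 = 539.5106 years

539.5106


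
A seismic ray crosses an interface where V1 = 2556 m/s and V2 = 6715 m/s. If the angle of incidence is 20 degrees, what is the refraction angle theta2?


sin(theta1) = sin(20 deg) = 0.34202
sin(theta2) = V2/V1 * sin(theta1) = 6715/2556 * 0.34202 = 0.898539
theta2 = arcsin(0.898539) = 63.9667 degrees

63.9667


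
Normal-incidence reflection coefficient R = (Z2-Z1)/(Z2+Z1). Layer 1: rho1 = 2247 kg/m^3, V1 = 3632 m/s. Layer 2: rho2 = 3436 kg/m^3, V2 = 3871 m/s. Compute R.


Z1 = 2247 * 3632 = 8161104
Z2 = 3436 * 3871 = 13300756
R = (13300756 - 8161104) / (13300756 + 8161104) = 5139652 / 21461860 = 0.2395

0.2395


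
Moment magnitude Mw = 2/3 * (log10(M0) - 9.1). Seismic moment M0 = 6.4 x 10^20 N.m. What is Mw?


log10(M0) = log10(6.4 x 10^20) = 20.8062
Mw = 2/3 * (20.8062 - 9.1)
= 2/3 * 11.7062
= 7.8

7.8


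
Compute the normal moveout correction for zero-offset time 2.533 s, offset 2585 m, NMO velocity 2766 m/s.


x/Vnmo = 2585/2766 = 0.934563
(x/Vnmo)^2 = 0.873407
t0^2 = 6.416089
sqrt(6.416089 + 0.873407) = 2.699907
dt = 2.699907 - 2.533 = 0.166907

0.166907


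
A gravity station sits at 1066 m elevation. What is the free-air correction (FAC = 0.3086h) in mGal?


FAC = 0.3086 * h
= 0.3086 * 1066
= 328.9676 mGal

328.9676


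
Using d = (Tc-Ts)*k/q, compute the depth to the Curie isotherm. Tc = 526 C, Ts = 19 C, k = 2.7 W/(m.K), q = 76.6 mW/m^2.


T_Curie - T_surf = 526 - 19 = 507 C
Convert q to W/m^2: 76.6 mW/m^2 = 0.0766 W/m^2
d = 507 * 2.7 / 0.0766 = 17870.76 m

17870.76


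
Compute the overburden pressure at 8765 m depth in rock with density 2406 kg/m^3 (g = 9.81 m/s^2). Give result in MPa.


P = rho * g * z / 1e6
= 2406 * 9.81 * 8765 / 1e6
= 206879067.9 / 1e6
= 206.8791 MPa

206.8791


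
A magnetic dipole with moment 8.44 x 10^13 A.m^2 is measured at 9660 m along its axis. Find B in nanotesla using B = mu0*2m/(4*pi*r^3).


m = 8.44 x 10^13 = 84400000000000 A.m^2
2m = 168800000000000 A.m^2
r^3 = 9660^3 = 901428696000
B = (4pi*10^-7) * 168800000000000 / (4*pi * 901428696000) * 1e9
= 212120335.970383 / 11327687076354.51 * 1e9
= 18725.8294 nT

18725.8294


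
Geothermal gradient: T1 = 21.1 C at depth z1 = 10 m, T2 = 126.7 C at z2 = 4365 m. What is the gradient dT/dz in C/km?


dT = 126.7 - 21.1 = 105.6 C
dz = 4365 - 10 = 4355 m
gradient = dT/dz * 1000 = 105.6/4355 * 1000 = 24.248 C/km

24.248


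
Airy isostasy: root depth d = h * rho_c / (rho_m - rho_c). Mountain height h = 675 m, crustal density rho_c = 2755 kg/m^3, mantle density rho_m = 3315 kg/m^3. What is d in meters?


rho_m - rho_c = 3315 - 2755 = 560
d = 675 * 2755 / 560
= 1859625 / 560
= 3320.76 m

3320.76


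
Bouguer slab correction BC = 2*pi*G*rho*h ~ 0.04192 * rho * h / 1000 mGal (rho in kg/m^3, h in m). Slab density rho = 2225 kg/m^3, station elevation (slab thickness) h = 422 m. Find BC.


BC = 0.04192 * rho * h / 1000
= 0.04192 * 2225 * 422 / 1000
= 39.3608 mGal

39.3608


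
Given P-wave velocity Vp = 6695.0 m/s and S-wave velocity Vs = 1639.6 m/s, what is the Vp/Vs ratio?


Vp/Vs = 6695.0 / 1639.6
= 4.0833

4.0833


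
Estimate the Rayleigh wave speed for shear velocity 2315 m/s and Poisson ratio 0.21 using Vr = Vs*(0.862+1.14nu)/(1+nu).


Numerator factor = 0.862 + 1.14*0.21 = 1.1014
Denominator = 1 + 0.21 = 1.21
Vr = 2315 * 1.1014 / 1.21 = 2107.22 m/s

2107.22


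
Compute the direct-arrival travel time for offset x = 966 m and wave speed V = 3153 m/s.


t = x / V
= 966 / 3153
= 0.3064 s

0.3064


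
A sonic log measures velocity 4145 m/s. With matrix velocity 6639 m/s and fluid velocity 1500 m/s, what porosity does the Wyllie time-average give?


1/V - 1/Vm = 1/4145 - 1/6639 = 9.063e-05
1/Vf - 1/Vm = 1/1500 - 1/6639 = 0.00051604
phi = 9.063e-05 / 0.00051604 = 0.1756

0.1756


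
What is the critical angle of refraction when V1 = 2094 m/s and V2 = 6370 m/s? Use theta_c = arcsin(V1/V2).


V1/V2 = 2094/6370 = 0.328728
theta_c = arcsin(0.328728) = 19.1916 degrees

19.1916


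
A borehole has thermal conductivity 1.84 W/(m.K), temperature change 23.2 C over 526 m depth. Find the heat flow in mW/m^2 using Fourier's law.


q = k * dT / dz * 1000
= 1.84 * 23.2 / 526 * 1000
= 0.081156 * 1000
= 81.1559 mW/m^2

81.1559


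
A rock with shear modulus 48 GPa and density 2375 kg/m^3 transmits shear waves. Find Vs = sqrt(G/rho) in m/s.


Convert G to Pa: G = 48e9 Pa
Compute G/rho = 48e9 / 2375 = 20210526.3158
Vs = sqrt(20210526.3158) = 4495.61 m/s

4495.61


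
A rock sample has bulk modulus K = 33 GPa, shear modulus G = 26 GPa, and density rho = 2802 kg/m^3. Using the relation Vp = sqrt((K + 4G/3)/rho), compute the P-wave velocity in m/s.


First compute the effective modulus:
K + 4G/3 = 33e9 + 4*26e9/3 = 67666666666.67 Pa
Then divide by density:
67666666666.67 / 2802 = 24149417.083 Pa/(kg/m^3)
Take the square root:
Vp = sqrt(24149417.083) = 4914.21 m/s

4914.21


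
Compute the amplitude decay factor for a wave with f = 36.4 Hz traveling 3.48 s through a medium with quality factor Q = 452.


pi*f*t/Q = pi*36.4*3.48/452 = 0.880424
A/A0 = exp(-0.880424) = 0.414607

0.414607


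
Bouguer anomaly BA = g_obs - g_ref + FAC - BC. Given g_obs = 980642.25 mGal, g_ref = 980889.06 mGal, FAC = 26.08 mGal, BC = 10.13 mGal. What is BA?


BA = g_obs - g_ref + FAC - BC
= 980642.25 - 980889.06 + 26.08 - 10.13
= -230.86 mGal

-230.86


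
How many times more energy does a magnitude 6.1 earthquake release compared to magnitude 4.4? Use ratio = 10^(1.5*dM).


M2 - M1 = 6.1 - 4.4 = 1.7
1.5 * 1.7 = 2.55
ratio = 10^2.55 = 354.81

354.81


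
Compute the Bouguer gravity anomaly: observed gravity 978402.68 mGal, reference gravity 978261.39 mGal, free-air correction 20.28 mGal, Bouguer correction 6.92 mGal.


BA = g_obs - g_ref + FAC - BC
= 978402.68 - 978261.39 + 20.28 - 6.92
= 154.65 mGal

154.65


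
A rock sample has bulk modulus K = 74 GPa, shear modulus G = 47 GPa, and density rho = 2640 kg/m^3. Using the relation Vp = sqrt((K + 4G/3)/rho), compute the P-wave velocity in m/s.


First compute the effective modulus:
K + 4G/3 = 74e9 + 4*47e9/3 = 136666666666.67 Pa
Then divide by density:
136666666666.67 / 2640 = 51767676.7677 Pa/(kg/m^3)
Take the square root:
Vp = sqrt(51767676.7677) = 7194.98 m/s

7194.98


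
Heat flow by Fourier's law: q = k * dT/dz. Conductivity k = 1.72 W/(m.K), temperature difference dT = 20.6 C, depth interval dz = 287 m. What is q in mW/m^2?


q = k * dT / dz * 1000
= 1.72 * 20.6 / 287 * 1000
= 0.123456 * 1000
= 123.4564 mW/m^2

123.4564


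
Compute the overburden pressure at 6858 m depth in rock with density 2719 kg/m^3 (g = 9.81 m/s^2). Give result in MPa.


P = rho * g * z / 1e6
= 2719 * 9.81 * 6858 / 1e6
= 182926108.62 / 1e6
= 182.9261 MPa

182.9261


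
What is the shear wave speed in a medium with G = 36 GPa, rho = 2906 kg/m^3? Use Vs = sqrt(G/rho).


Convert G to Pa: G = 36e9 Pa
Compute G/rho = 36e9 / 2906 = 12388162.4226
Vs = sqrt(12388162.4226) = 3519.68 m/s

3519.68


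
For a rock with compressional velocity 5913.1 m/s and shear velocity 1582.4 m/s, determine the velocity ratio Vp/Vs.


Vp/Vs = 5913.1 / 1582.4
= 3.7368

3.7368


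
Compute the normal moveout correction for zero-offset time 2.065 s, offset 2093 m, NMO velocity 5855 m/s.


x/Vnmo = 2093/5855 = 0.357472
(x/Vnmo)^2 = 0.127786
t0^2 = 4.264225
sqrt(4.264225 + 0.127786) = 2.095713
dt = 2.095713 - 2.065 = 0.030713

0.030713


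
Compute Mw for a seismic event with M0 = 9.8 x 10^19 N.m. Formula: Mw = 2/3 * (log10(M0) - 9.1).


log10(M0) = log10(9.8 x 10^19) = 19.9912
Mw = 2/3 * (19.9912 - 9.1)
= 2/3 * 10.8912
= 7.26

7.26


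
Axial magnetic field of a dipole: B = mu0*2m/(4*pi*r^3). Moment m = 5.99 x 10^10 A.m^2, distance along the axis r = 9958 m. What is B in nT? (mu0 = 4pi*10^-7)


m = 5.99 x 10^10 = 59900000000 A.m^2
2m = 119800000000 A.m^2
r^3 = 9958^3 = 987452845912
B = (4pi*10^-7) * 119800000000 / (4*pi * 987452845912) * 1e9
= 150545.11996 / 12408698425933.89 * 1e9
= 12.1322 nT

12.1322


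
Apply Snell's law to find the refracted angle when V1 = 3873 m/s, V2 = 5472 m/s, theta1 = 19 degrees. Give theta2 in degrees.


sin(theta1) = sin(19 deg) = 0.325568
sin(theta2) = V2/V1 * sin(theta1) = 5472/3873 * 0.325568 = 0.459982
theta2 = arcsin(0.459982) = 27.3859 degrees

27.3859


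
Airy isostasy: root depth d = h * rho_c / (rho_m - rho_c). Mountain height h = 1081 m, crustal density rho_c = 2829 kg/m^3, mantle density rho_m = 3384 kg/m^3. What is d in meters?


rho_m - rho_c = 3384 - 2829 = 555
d = 1081 * 2829 / 555
= 3058149 / 555
= 5510.18 m

5510.18


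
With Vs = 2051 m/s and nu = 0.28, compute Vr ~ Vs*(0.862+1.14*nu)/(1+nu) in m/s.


Numerator factor = 0.862 + 1.14*0.28 = 1.1812
Denominator = 1 + 0.28 = 1.28
Vr = 2051 * 1.1812 / 1.28 = 1892.69 m/s

1892.69


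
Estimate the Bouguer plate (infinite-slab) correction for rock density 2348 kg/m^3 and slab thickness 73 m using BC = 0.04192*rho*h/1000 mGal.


BC = 0.04192 * rho * h / 1000
= 0.04192 * 2348 * 73 / 1000
= 7.1853 mGal

7.1853


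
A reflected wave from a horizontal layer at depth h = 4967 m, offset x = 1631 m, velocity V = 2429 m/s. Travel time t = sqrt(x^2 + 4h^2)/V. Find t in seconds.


x^2 + 4h^2 = 1631^2 + 4*4967^2 = 2660161 + 98684356 = 101344517
sqrt(101344517) = 10067.0014
t = 10067.0014 / 2429 = 4.1445 s

4.1445


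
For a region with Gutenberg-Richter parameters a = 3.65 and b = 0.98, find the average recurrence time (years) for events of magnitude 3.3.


log10(N) = 3.65 - 0.98*3.3 = 0.416
N = 10^0.416 = 2.606154
T = 1/N = 1/2.606154 = 0.3837 years

0.3837


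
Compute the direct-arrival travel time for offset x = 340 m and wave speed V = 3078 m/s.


t = x / V
= 340 / 3078
= 0.1105 s

0.1105


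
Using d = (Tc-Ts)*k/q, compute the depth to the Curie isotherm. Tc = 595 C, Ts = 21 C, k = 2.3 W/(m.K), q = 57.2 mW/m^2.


T_Curie - T_surf = 595 - 21 = 574 C
Convert q to W/m^2: 57.2 mW/m^2 = 0.0572 W/m^2
d = 574 * 2.3 / 0.0572 = 23080.42 m

23080.42


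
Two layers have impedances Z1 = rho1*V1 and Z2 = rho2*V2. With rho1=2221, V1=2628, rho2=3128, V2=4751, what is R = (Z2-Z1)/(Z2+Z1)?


Z1 = 2221 * 2628 = 5836788
Z2 = 3128 * 4751 = 14861128
R = (14861128 - 5836788) / (14861128 + 5836788) = 9024340 / 20697916 = 0.436

0.436


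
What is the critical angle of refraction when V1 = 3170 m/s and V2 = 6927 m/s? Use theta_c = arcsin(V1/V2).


V1/V2 = 3170/6927 = 0.45763
theta_c = arcsin(0.45763) = 27.2343 degrees

27.2343


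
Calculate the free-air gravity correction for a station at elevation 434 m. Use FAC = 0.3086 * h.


FAC = 0.3086 * h
= 0.3086 * 434
= 133.9324 mGal

133.9324


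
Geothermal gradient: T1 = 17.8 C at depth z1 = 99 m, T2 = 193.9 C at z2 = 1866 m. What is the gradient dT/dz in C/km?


dT = 193.9 - 17.8 = 176.1 C
dz = 1866 - 99 = 1767 m
gradient = dT/dz * 1000 = 176.1/1767 * 1000 = 99.6604 C/km

99.6604


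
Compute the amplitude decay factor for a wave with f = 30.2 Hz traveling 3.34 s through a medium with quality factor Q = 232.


pi*f*t/Q = pi*30.2*3.34/232 = 1.365889
A/A0 = exp(-1.365889) = 0.255154

0.255154


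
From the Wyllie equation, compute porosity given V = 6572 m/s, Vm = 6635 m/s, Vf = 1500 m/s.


1/V - 1/Vm = 1/6572 - 1/6635 = 1.44e-06
1/Vf - 1/Vm = 1/1500 - 1/6635 = 0.00051595
phi = 1.44e-06 / 0.00051595 = 0.0028

0.0028


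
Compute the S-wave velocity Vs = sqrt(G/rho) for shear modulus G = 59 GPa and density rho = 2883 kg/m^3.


Convert G to Pa: G = 59e9 Pa
Compute G/rho = 59e9 / 2883 = 20464793.6178
Vs = sqrt(20464793.6178) = 4523.8 m/s

4523.8


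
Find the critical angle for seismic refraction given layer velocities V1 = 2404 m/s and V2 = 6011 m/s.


V1/V2 = 2404/6011 = 0.399933
theta_c = arcsin(0.399933) = 23.574 degrees

23.574


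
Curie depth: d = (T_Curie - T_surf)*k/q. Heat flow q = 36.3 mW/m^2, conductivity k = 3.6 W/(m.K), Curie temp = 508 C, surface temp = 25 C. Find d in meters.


T_Curie - T_surf = 508 - 25 = 483 C
Convert q to W/m^2: 36.3 mW/m^2 = 0.0363 W/m^2
d = 483 * 3.6 / 0.0363 = 47900.83 m

47900.83


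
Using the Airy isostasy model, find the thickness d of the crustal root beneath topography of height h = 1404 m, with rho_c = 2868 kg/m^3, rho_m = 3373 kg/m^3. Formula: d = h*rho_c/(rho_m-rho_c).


rho_m - rho_c = 3373 - 2868 = 505
d = 1404 * 2868 / 505
= 4026672 / 505
= 7973.61 m

7973.61


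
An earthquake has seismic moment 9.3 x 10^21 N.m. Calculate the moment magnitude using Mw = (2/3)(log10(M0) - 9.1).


log10(M0) = log10(9.3 x 10^21) = 21.9685
Mw = 2/3 * (21.9685 - 9.1)
= 2/3 * 12.8685
= 8.58

8.58


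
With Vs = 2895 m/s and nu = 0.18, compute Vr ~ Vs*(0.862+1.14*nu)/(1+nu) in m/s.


Numerator factor = 0.862 + 1.14*0.18 = 1.0672
Denominator = 1 + 0.18 = 1.18
Vr = 2895 * 1.0672 / 1.18 = 2618.26 m/s

2618.26


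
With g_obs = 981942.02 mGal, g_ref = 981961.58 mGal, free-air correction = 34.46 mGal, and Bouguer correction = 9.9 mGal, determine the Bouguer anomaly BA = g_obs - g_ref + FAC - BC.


BA = g_obs - g_ref + FAC - BC
= 981942.02 - 981961.58 + 34.46 - 9.9
= 5.0 mGal

5.0


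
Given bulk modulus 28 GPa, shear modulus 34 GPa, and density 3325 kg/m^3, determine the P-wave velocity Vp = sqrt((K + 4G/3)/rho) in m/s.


First compute the effective modulus:
K + 4G/3 = 28e9 + 4*34e9/3 = 73333333333.33 Pa
Then divide by density:
73333333333.33 / 3325 = 22055137.8446 Pa/(kg/m^3)
Take the square root:
Vp = sqrt(22055137.8446) = 4696.29 m/s

4696.29


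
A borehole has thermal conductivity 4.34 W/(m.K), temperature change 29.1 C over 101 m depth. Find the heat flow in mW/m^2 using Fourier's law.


q = k * dT / dz * 1000
= 4.34 * 29.1 / 101 * 1000
= 1.250436 * 1000
= 1250.4356 mW/m^2

1250.4356


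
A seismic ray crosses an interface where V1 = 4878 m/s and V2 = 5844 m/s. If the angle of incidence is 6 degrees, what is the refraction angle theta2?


sin(theta1) = sin(6 deg) = 0.104528
sin(theta2) = V2/V1 * sin(theta1) = 5844/4878 * 0.104528 = 0.125228
theta2 = arcsin(0.125228) = 7.1939 degrees

7.1939


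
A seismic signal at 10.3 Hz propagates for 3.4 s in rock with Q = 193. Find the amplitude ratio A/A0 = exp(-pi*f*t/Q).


pi*f*t/Q = pi*10.3*3.4/193 = 0.570044
A/A0 = exp(-0.570044) = 0.5655

0.5655


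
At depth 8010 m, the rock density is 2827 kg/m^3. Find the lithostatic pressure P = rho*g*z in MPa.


P = rho * g * z / 1e6
= 2827 * 9.81 * 8010 / 1e6
= 222140288.7 / 1e6
= 222.1403 MPa

222.1403


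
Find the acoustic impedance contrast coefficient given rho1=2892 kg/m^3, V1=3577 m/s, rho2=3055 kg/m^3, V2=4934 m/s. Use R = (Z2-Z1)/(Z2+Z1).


Z1 = 2892 * 3577 = 10344684
Z2 = 3055 * 4934 = 15073370
R = (15073370 - 10344684) / (15073370 + 10344684) = 4728686 / 25418054 = 0.186

0.186


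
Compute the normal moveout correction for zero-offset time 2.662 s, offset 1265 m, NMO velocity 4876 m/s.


x/Vnmo = 1265/4876 = 0.259434
(x/Vnmo)^2 = 0.067306
t0^2 = 7.086244
sqrt(7.086244 + 0.067306) = 2.674612
dt = 2.674612 - 2.662 = 0.012612

0.012612


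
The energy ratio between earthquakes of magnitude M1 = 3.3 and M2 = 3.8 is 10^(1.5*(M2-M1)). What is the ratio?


M2 - M1 = 3.8 - 3.3 = 0.5
1.5 * 0.5 = 0.75
ratio = 10^0.75 = 5.62

5.62


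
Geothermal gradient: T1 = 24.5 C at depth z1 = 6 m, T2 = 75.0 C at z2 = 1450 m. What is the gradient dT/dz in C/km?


dT = 75.0 - 24.5 = 50.5 C
dz = 1450 - 6 = 1444 m
gradient = dT/dz * 1000 = 50.5/1444 * 1000 = 34.9723 C/km

34.9723


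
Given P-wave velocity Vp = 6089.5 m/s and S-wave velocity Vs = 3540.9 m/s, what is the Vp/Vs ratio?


Vp/Vs = 6089.5 / 3540.9
= 1.7198

1.7198


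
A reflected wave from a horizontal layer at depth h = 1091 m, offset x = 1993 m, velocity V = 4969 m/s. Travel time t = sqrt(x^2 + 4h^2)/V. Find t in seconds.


x^2 + 4h^2 = 1993^2 + 4*1091^2 = 3972049 + 4761124 = 8733173
sqrt(8733173) = 2955.1942
t = 2955.1942 / 4969 = 0.5947 s

0.5947


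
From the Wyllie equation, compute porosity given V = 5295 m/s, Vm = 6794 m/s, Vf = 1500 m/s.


1/V - 1/Vm = 1/5295 - 1/6794 = 4.167e-05
1/Vf - 1/Vm = 1/1500 - 1/6794 = 0.00051948
phi = 4.167e-05 / 0.00051948 = 0.0802

0.0802


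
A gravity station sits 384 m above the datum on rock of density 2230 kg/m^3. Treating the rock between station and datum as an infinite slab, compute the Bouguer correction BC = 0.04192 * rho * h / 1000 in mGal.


BC = 0.04192 * rho * h / 1000
= 0.04192 * 2230 * 384 / 1000
= 35.8969 mGal

35.8969


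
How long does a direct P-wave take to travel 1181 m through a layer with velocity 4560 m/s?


t = x / V
= 1181 / 4560
= 0.259 s

0.259


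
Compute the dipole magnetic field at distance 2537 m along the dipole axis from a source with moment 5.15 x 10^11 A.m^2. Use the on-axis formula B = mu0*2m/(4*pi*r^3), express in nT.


m = 5.15 x 10^11 = 515000000000 A.m^2
2m = 1030000000000 A.m^2
r^3 = 2537^3 = 16329068153
B = (4pi*10^-7) * 1030000000000 / (4*pi * 16329068153) * 1e9
= 1294336.173279 / 205197122197.73 * 1e9
= 6307.7696 nT

6307.7696


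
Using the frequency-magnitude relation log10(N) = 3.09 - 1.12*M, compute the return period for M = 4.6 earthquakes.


log10(N) = 3.09 - 1.12*4.6 = -2.062
N = 10^-2.062 = 0.00867
T = 1/N = 1/0.00867 = 115.3453 years

115.3453


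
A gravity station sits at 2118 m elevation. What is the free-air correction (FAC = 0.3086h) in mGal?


FAC = 0.3086 * h
= 0.3086 * 2118
= 653.6148 mGal

653.6148


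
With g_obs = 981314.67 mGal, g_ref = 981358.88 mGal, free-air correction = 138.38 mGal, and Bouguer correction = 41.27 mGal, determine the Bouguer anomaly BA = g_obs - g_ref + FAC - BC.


BA = g_obs - g_ref + FAC - BC
= 981314.67 - 981358.88 + 138.38 - 41.27
= 52.9 mGal

52.9


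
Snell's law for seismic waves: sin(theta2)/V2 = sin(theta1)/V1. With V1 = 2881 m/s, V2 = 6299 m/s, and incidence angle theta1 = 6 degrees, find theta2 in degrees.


sin(theta1) = sin(6 deg) = 0.104528
sin(theta2) = V2/V1 * sin(theta1) = 6299/2881 * 0.104528 = 0.22854
theta2 = arcsin(0.22854) = 13.2112 degrees

13.2112


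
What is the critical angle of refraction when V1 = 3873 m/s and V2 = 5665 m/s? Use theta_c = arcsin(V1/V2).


V1/V2 = 3873/5665 = 0.683672
theta_c = arcsin(0.683672) = 43.1312 degrees

43.1312


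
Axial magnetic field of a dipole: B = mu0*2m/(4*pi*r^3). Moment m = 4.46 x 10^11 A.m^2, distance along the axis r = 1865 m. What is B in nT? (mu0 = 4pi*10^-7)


m = 4.46 x 10^11 = 446000000000 A.m^2
2m = 892000000000 A.m^2
r^3 = 1865^3 = 6486889625
B = (4pi*10^-7) * 892000000000 / (4*pi * 6486889625) * 1e9
= 1120920.258801 / 81516659162.19 * 1e9
= 13750.812 nT

13750.812


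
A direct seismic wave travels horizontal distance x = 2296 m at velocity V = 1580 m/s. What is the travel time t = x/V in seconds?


t = x / V
= 2296 / 1580
= 1.4532 s

1.4532


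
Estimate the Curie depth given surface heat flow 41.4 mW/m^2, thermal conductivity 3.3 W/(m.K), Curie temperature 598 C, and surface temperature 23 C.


T_Curie - T_surf = 598 - 23 = 575 C
Convert q to W/m^2: 41.4 mW/m^2 = 0.0414 W/m^2
d = 575 * 3.3 / 0.0414 = 45833.33 m

45833.33


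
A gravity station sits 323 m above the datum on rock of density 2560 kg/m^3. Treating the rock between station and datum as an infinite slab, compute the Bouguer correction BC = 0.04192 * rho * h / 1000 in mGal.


BC = 0.04192 * rho * h / 1000
= 0.04192 * 2560 * 323 / 1000
= 34.6628 mGal

34.6628


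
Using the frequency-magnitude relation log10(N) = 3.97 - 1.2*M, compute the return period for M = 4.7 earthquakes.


log10(N) = 3.97 - 1.2*4.7 = -1.67
N = 10^-1.67 = 0.02138
T = 1/N = 1/0.02138 = 46.7735 years

46.7735


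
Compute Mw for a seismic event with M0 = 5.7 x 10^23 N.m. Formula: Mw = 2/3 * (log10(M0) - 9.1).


log10(M0) = log10(5.7 x 10^23) = 23.7559
Mw = 2/3 * (23.7559 - 9.1)
= 2/3 * 14.6559
= 9.77

9.77


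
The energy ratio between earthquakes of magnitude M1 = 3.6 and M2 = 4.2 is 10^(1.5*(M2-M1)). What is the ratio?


M2 - M1 = 4.2 - 3.6 = 0.6
1.5 * 0.6 = 0.9
ratio = 10^0.9 = 7.94

7.94


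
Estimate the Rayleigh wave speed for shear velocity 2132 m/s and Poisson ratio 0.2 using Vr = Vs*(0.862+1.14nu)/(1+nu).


Numerator factor = 0.862 + 1.14*0.2 = 1.09
Denominator = 1 + 0.2 = 1.2
Vr = 2132 * 1.09 / 1.2 = 1936.57 m/s

1936.57


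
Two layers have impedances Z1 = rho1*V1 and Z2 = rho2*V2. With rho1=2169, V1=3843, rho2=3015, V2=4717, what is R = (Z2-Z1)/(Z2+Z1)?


Z1 = 2169 * 3843 = 8335467
Z2 = 3015 * 4717 = 14221755
R = (14221755 - 8335467) / (14221755 + 8335467) = 5886288 / 22557222 = 0.2609

0.2609


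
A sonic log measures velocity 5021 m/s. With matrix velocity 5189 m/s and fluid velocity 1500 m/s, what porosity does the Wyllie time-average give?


1/V - 1/Vm = 1/5021 - 1/5189 = 6.45e-06
1/Vf - 1/Vm = 1/1500 - 1/5189 = 0.00047395
phi = 6.45e-06 / 0.00047395 = 0.0136

0.0136


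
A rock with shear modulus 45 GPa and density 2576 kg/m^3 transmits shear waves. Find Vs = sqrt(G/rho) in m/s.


Convert G to Pa: G = 45e9 Pa
Compute G/rho = 45e9 / 2576 = 17468944.0994
Vs = sqrt(17468944.0994) = 4179.59 m/s

4179.59


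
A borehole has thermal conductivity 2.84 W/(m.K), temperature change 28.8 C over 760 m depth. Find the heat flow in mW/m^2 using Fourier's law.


q = k * dT / dz * 1000
= 2.84 * 28.8 / 760 * 1000
= 0.107621 * 1000
= 107.6211 mW/m^2

107.6211


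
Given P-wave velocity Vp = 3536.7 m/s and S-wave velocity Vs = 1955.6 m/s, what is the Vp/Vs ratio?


Vp/Vs = 3536.7 / 1955.6
= 1.8085

1.8085


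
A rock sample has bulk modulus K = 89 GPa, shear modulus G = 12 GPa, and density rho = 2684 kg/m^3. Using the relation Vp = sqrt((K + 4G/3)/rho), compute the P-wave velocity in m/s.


First compute the effective modulus:
K + 4G/3 = 89e9 + 4*12e9/3 = 105000000000.0 Pa
Then divide by density:
105000000000.0 / 2684 = 39120715.3502 Pa/(kg/m^3)
Take the square root:
Vp = sqrt(39120715.3502) = 6254.66 m/s

6254.66


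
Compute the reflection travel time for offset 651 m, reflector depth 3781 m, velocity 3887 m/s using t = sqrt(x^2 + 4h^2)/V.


x^2 + 4h^2 = 651^2 + 4*3781^2 = 423801 + 57183844 = 57607645
sqrt(57607645) = 7589.97
t = 7589.97 / 3887 = 1.9527 s

1.9527


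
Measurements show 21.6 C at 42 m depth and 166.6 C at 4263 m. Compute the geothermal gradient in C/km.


dT = 166.6 - 21.6 = 145.0 C
dz = 4263 - 42 = 4221 m
gradient = dT/dz * 1000 = 145.0/4221 * 1000 = 34.352 C/km

34.352


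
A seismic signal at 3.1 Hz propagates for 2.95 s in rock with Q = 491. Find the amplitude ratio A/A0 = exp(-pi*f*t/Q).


pi*f*t/Q = pi*3.1*2.95/491 = 0.058513
A/A0 = exp(-0.058513) = 0.943166

0.943166


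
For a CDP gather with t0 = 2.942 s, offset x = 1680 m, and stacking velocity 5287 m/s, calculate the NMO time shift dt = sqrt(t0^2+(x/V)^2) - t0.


x/Vnmo = 1680/5287 = 0.317761
(x/Vnmo)^2 = 0.100972
t0^2 = 8.655364
sqrt(8.655364 + 0.100972) = 2.959111
dt = 2.959111 - 2.942 = 0.017111

0.017111


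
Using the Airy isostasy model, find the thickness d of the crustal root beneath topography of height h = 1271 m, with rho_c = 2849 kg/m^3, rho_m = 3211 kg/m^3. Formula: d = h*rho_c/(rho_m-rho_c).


rho_m - rho_c = 3211 - 2849 = 362
d = 1271 * 2849 / 362
= 3621079 / 362
= 10002.98 m

10002.98


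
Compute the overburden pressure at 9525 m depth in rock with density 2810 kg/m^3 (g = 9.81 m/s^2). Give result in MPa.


P = rho * g * z / 1e6
= 2810 * 9.81 * 9525 / 1e6
= 262567102.5 / 1e6
= 262.5671 MPa

262.5671


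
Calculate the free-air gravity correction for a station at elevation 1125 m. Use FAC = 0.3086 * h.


FAC = 0.3086 * h
= 0.3086 * 1125
= 347.175 mGal

347.175


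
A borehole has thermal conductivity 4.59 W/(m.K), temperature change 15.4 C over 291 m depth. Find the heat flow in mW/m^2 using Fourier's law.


q = k * dT / dz * 1000
= 4.59 * 15.4 / 291 * 1000
= 0.242907 * 1000
= 242.9072 mW/m^2

242.9072


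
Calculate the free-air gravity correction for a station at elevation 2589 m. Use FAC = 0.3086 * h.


FAC = 0.3086 * h
= 0.3086 * 2589
= 798.9654 mGal

798.9654


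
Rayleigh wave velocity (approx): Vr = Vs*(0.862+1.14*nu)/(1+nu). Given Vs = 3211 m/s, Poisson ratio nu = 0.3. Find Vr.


Numerator factor = 0.862 + 1.14*0.3 = 1.204
Denominator = 1 + 0.3 = 1.3
Vr = 3211 * 1.204 / 1.3 = 2973.88 m/s

2973.88


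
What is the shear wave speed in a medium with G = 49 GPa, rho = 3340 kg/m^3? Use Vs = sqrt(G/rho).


Convert G to Pa: G = 49e9 Pa
Compute G/rho = 49e9 / 3340 = 14670658.6826
Vs = sqrt(14670658.6826) = 3830.23 m/s

3830.23


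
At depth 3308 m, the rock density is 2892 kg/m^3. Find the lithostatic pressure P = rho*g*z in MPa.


P = rho * g * z / 1e6
= 2892 * 9.81 * 3308 / 1e6
= 93849680.16 / 1e6
= 93.8497 MPa

93.8497


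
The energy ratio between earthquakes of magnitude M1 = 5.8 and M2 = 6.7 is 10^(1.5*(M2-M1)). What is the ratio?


M2 - M1 = 6.7 - 5.8 = 0.9
1.5 * 0.9 = 1.35
ratio = 10^1.35 = 22.39

22.39


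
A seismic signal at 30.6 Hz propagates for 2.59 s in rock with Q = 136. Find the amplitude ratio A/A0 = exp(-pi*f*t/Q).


pi*f*t/Q = pi*30.6*2.59/136 = 1.830763
A/A0 = exp(-1.830763) = 0.160291

0.160291


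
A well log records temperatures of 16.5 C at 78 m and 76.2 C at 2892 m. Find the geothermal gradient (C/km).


dT = 76.2 - 16.5 = 59.7 C
dz = 2892 - 78 = 2814 m
gradient = dT/dz * 1000 = 59.7/2814 * 1000 = 21.2154 C/km

21.2154


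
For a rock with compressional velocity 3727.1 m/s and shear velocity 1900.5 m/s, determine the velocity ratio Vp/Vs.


Vp/Vs = 3727.1 / 1900.5
= 1.9611

1.9611


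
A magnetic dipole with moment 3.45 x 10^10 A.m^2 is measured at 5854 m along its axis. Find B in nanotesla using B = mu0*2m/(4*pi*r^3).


m = 3.45 x 10^10 = 34500000000 A.m^2
2m = 69000000000 A.m^2
r^3 = 5854^3 = 200612575864
B = (4pi*10^-7) * 69000000000 / (4*pi * 200612575864) * 1e9
= 86707.957239 / 2520971978208.27 * 1e9
= 34.3947 nT

34.3947


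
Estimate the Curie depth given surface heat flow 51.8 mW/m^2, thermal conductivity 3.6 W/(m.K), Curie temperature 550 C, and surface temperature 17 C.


T_Curie - T_surf = 550 - 17 = 533 C
Convert q to W/m^2: 51.8 mW/m^2 = 0.0518 W/m^2
d = 533 * 3.6 / 0.0518 = 37042.47 m

37042.47


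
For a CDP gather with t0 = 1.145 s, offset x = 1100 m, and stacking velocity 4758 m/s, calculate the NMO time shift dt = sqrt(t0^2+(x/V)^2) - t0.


x/Vnmo = 1100/4758 = 0.23119
(x/Vnmo)^2 = 0.053449
t0^2 = 1.311025
sqrt(1.311025 + 0.053449) = 1.168107
dt = 1.168107 - 1.145 = 0.023107

0.023107


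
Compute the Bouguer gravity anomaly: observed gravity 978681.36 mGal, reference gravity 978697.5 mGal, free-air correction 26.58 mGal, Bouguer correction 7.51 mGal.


BA = g_obs - g_ref + FAC - BC
= 978681.36 - 978697.5 + 26.58 - 7.51
= 2.93 mGal

2.93


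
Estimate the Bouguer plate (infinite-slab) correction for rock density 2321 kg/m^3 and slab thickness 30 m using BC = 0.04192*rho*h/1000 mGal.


BC = 0.04192 * rho * h / 1000
= 0.04192 * 2321 * 30 / 1000
= 2.9189 mGal

2.9189


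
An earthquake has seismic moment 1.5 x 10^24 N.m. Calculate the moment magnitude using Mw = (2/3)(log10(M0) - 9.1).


log10(M0) = log10(1.5 x 10^24) = 24.1761
Mw = 2/3 * (24.1761 - 9.1)
= 2/3 * 15.0761
= 10.05

10.05


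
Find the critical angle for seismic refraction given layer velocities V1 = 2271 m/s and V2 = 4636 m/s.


V1/V2 = 2271/4636 = 0.489862
theta_c = arcsin(0.489862) = 29.3315 degrees

29.3315


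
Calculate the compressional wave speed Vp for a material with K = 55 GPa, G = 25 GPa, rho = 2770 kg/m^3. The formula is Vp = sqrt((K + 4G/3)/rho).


First compute the effective modulus:
K + 4G/3 = 55e9 + 4*25e9/3 = 88333333333.33 Pa
Then divide by density:
88333333333.33 / 2770 = 31889290.012 Pa/(kg/m^3)
Take the square root:
Vp = sqrt(31889290.012) = 5647.06 m/s

5647.06


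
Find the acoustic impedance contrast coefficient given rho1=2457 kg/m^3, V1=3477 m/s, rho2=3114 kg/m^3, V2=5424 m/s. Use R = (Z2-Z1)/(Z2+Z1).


Z1 = 2457 * 3477 = 8542989
Z2 = 3114 * 5424 = 16890336
R = (16890336 - 8542989) / (16890336 + 8542989) = 8347347 / 25433325 = 0.3282

0.3282


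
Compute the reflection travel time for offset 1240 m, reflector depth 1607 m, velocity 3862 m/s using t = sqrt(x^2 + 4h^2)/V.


x^2 + 4h^2 = 1240^2 + 4*1607^2 = 1537600 + 10329796 = 11867396
sqrt(11867396) = 3444.9087
t = 3444.9087 / 3862 = 0.892 s

0.892


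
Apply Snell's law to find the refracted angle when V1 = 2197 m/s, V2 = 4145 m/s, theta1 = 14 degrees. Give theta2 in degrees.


sin(theta1) = sin(14 deg) = 0.241922
sin(theta2) = V2/V1 * sin(theta1) = 4145/2197 * 0.241922 = 0.456425
theta2 = arcsin(0.456425) = 27.1567 degrees

27.1567


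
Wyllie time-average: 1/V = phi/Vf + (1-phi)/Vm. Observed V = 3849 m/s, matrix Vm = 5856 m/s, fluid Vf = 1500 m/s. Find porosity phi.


1/V - 1/Vm = 1/3849 - 1/5856 = 8.904e-05
1/Vf - 1/Vm = 1/1500 - 1/5856 = 0.0004959
phi = 8.904e-05 / 0.0004959 = 0.1796

0.1796


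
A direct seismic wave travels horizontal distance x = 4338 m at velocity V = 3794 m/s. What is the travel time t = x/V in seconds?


t = x / V
= 4338 / 3794
= 1.1434 s

1.1434


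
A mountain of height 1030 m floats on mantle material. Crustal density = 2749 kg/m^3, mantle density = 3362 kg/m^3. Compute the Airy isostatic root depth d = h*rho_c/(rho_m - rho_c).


rho_m - rho_c = 3362 - 2749 = 613
d = 1030 * 2749 / 613
= 2831470 / 613
= 4619.04 m

4619.04


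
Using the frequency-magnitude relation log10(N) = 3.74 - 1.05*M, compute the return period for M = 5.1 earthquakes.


log10(N) = 3.74 - 1.05*5.1 = -1.615
N = 10^-1.615 = 0.024266
T = 1/N = 1/0.024266 = 41.2098 years

41.2098


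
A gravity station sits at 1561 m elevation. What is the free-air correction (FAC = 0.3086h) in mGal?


FAC = 0.3086 * h
= 0.3086 * 1561
= 481.7246 mGal

481.7246


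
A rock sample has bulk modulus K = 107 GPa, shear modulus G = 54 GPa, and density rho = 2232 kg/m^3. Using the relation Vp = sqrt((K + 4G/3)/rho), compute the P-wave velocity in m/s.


First compute the effective modulus:
K + 4G/3 = 107e9 + 4*54e9/3 = 179000000000.0 Pa
Then divide by density:
179000000000.0 / 2232 = 80197132.6165 Pa/(kg/m^3)
Take the square root:
Vp = sqrt(80197132.6165) = 8955.29 m/s

8955.29


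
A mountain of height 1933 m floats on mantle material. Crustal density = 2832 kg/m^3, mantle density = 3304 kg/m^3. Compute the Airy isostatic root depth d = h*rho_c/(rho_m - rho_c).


rho_m - rho_c = 3304 - 2832 = 472
d = 1933 * 2832 / 472
= 5474256 / 472
= 11598.0 m

11598.0


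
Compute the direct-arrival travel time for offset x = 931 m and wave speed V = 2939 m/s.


t = x / V
= 931 / 2939
= 0.3168 s

0.3168


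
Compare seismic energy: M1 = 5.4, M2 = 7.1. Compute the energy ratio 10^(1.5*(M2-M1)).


M2 - M1 = 7.1 - 5.4 = 1.7
1.5 * 1.7 = 2.55
ratio = 10^2.55 = 354.81

354.81


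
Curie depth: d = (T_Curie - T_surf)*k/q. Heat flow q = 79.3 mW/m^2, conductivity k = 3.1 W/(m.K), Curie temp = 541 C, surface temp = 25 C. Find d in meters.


T_Curie - T_surf = 541 - 25 = 516 C
Convert q to W/m^2: 79.3 mW/m^2 = 0.0793 W/m^2
d = 516 * 3.1 / 0.0793 = 20171.5 m

20171.5


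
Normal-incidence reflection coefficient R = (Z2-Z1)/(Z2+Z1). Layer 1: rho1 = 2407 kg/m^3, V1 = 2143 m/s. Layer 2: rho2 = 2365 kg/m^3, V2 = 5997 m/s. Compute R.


Z1 = 2407 * 2143 = 5158201
Z2 = 2365 * 5997 = 14182905
R = (14182905 - 5158201) / (14182905 + 5158201) = 9024704 / 19341106 = 0.4666

0.4666


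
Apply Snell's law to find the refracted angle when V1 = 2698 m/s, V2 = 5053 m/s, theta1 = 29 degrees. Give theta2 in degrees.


sin(theta1) = sin(29 deg) = 0.48481
sin(theta2) = V2/V1 * sin(theta1) = 5053/2698 * 0.48481 = 0.907985
theta2 = arcsin(0.907985) = 65.2283 degrees

65.2283


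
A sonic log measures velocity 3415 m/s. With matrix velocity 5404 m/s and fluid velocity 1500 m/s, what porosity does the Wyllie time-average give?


1/V - 1/Vm = 1/3415 - 1/5404 = 0.00010778
1/Vf - 1/Vm = 1/1500 - 1/5404 = 0.00048162
phi = 0.00010778 / 0.00048162 = 0.2238

0.2238


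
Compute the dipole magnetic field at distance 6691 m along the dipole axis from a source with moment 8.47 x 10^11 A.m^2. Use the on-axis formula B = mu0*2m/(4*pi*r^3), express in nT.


m = 8.47 x 10^11 = 847000000000 A.m^2
2m = 1694000000000 A.m^2
r^3 = 6691^3 = 299552597371
B = (4pi*10^-7) * 1694000000000 / (4*pi * 299552597371) * 1e9
= 2128743.182072 / 3764288957057.9 * 1e9
= 565.51 nT

565.51


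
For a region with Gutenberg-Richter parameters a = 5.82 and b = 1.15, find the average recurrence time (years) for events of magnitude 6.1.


log10(N) = 5.82 - 1.15*6.1 = -1.195
N = 10^-1.195 = 0.063826
T = 1/N = 1/0.063826 = 15.6675 years

15.6675


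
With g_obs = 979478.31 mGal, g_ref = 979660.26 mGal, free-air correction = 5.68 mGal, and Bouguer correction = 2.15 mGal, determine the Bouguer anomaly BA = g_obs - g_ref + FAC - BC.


BA = g_obs - g_ref + FAC - BC
= 979478.31 - 979660.26 + 5.68 - 2.15
= -178.42 mGal

-178.42


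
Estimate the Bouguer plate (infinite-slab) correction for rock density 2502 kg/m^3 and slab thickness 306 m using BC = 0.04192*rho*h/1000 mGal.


BC = 0.04192 * rho * h / 1000
= 0.04192 * 2502 * 306 / 1000
= 32.0945 mGal

32.0945


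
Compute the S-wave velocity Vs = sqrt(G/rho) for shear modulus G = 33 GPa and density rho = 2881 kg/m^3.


Convert G to Pa: G = 33e9 Pa
Compute G/rho = 33e9 / 2881 = 11454356.1263
Vs = sqrt(11454356.1263) = 3384.43 m/s

3384.43


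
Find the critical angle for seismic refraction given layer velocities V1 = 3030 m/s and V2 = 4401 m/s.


V1/V2 = 3030/4401 = 0.68848
theta_c = arcsin(0.68848) = 43.5099 degrees

43.5099


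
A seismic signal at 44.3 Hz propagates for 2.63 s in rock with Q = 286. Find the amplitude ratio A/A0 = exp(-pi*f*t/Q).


pi*f*t/Q = pi*44.3*2.63/286 = 1.279804
A/A0 = exp(-1.279804) = 0.278092

0.278092


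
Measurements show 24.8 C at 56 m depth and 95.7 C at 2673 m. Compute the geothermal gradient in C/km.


dT = 95.7 - 24.8 = 70.9 C
dz = 2673 - 56 = 2617 m
gradient = dT/dz * 1000 = 70.9/2617 * 1000 = 27.0921 C/km

27.0921
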